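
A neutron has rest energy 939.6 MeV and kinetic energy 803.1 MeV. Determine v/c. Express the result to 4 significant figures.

K = (γ−1)mc², so γ = 1 + 803.1/939.6 = 1.8547.
Then v/c = √(1 − γ⁻²) = √(1 − 0.290705) = √0.709295 = 0.8422.

0.8422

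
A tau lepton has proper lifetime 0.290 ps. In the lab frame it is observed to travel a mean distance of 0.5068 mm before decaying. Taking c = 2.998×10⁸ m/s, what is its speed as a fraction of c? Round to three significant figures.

d = βγcτ ⇒ βγ = d/(cτ) = 5.068×10^-4 m / (8.6942×10^-5 m) = 5.8292.
β = (βγ)/√(1+(βγ)²) = 5.8292/√34.9796 = 0.986.

0.986c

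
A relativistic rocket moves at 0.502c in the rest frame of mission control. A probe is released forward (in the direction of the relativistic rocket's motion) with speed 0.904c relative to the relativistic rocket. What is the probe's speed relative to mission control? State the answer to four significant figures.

Relativistic velocity addition: u = (u' + v)/(1 + u'v/c²), with u' = 0.904c and v = 0.502c.
Numerator: 0.904 + 0.502 = 1.406. Denominator: 1 + (0.904)(0.502) = 1.453808.
u = 1.406/1.453808 = 0.96712, so the speed is 0.9671c.

0.9671c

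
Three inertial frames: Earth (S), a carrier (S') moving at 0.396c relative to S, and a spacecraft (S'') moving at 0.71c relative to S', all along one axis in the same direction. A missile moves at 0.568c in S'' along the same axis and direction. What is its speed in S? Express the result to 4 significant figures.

0.9604c

Apply u = (u'+v)/(1+u'v) twice. Missile in the carrier frame: (0.568+0.71)/(1+0.568·0.71) = 1.278/1.40328 = 0.91072c.
That velocity, transformed to the rest frame of Earth: (0.91072+0.396)/(1+0.91072·0.396) = 1.30672/1.36064512 = 0.96037c.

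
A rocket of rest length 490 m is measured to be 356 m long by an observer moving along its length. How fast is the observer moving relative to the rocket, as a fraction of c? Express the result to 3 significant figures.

0.687c

Length contraction gives γ = L₀/L = 490/356 = 1.3764.
β = √(1 − 1/γ²) = √0.47215 = 0.687.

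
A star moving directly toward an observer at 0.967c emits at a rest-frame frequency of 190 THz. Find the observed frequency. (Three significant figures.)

Relativistic Doppler (source moving toward): f_obs = f_src · √((1+β)/(1−β)).
With β = 0.967: factor = √(1.967/0.033) = 7.7205.
f_obs = 190 × 7.7205 = 1470 THz.

1470 THz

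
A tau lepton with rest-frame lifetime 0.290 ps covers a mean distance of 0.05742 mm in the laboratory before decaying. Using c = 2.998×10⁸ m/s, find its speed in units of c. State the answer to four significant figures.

0.5511c

Let x = d/(cτ) = 5.742×10^-5 m / (2.998×10⁸ m/s × 2.900×10^-13 s) = 0.66044. Since d = βγcτ, x = βγ = β/√(1−β²).
Solving: β² = x²/(1+x²) = 0.436181/1.436181 = 0.303709, so β = 0.5511.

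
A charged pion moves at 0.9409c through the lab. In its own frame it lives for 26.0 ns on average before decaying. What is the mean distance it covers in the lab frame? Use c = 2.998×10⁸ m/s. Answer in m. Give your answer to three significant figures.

Lorentz factor: γ = (1 − 0.88529281)^(−1/2) = 2.9526.
Lab-frame lifetime: Δt = γτ = 2.9526 × 26.0 ns = 76.768 ns.
Distance: d = vΔt = 0.9409 × 2.998×10⁸ m/s × 7.6768×10^-8 s = 21.7 m.

21.7 m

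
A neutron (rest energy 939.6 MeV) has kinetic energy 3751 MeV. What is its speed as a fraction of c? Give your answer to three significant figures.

0.980c

K = (γ−1)mc², so γ = 1 + 3751/939.6 = 4.9921.
Then v/c = √(1 − γ⁻²) = √(1 − 0.0401267) = √0.9598733 = 0.980.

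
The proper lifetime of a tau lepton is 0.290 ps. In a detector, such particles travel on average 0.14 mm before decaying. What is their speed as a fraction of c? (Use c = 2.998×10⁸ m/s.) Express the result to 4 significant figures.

Let x = d/(cτ) = 1.400×10^-4 m / (2.998×10⁸ m/s × 2.900×10^-13 s) = 1.6103. Since d = βγcτ, x = βγ = β/√(1−β²).
Solving: β² = x²/(1+x²) = 2.59307/3.59307 = 0.721686, so β = 0.8495.

0.8495c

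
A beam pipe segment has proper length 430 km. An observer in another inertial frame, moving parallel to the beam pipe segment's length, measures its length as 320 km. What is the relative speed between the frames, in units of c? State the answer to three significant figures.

0.668c

Length contraction gives γ = L₀/L = 430/320 = 1.3438.
β = √(1 − 1/γ²) = √0.446228 = 0.668.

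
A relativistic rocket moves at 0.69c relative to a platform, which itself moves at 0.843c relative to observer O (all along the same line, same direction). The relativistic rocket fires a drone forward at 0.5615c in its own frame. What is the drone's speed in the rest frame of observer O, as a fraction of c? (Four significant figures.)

First combine the drone and relativistic rocket (S''→S'): u₁ = (0.5615 + 0.69)/(1 + 0.5615×0.69) = 1.2515/1.387435 = 0.90202.
Then combine with the platform (S'→S): u = (0.90202 + 0.843)/(1 + 0.90202×0.843) = 1.74502/1.76040286 = 0.99126.

0.9913c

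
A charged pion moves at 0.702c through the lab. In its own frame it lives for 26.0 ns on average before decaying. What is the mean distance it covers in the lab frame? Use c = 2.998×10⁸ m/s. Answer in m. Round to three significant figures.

7.68 m

β² = 0.492804, so γ = 1/√0.507196 = 1.4041.
Lab-frame lifetime: Δt = γτ = 1.4041 × 26.0 ns = 36.507 ns.
Distance: d = vΔt = 0.702 × 2.998×10⁸ m/s × 3.6507×10^-8 s = 7.68 m.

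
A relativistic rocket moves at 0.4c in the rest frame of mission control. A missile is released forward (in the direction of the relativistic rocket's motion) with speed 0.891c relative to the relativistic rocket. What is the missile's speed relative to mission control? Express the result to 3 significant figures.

In units of c, u = (u' + v)/(1 + u'v) with u' = 0.891 and v = 0.4.
Numerator: 0.891 + 0.4 = 1.291. Denominator: 1 + (0.891)(0.4) = 1.3564.
u = 1.291/1.3564 = 0.95178, so the speed is 0.952c.

0.952c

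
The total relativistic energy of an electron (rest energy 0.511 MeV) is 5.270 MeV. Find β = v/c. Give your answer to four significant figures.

γ = E/(mc²) = 5.270/0.511 = 10.313.
β = √(1 − 1/γ²) = √(1 − 0.00940221) = √0.99059779 = 0.9953.

0.9953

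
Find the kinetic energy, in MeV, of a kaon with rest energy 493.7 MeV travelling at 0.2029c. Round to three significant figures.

With β = 0.2029, γ = 1/√(1 − 0.2029²) = 1/√0.95883159 = 1.021242.
Kinetic energy: K = (γ − 1)mc² = (1.021242 − 1) × 493.7 MeV = 0.021242 × 493.7 = 10.5 MeV.

10.5 MeV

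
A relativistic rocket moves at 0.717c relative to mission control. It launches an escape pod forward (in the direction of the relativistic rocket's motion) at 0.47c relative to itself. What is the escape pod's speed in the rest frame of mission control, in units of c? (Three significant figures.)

0.888c

In units of c, u = (u' + v)/(1 + u'v) with u' = 0.47 and v = 0.717.
Numerator: 0.47 + 0.717 = 1.187. Denominator: 1 + (0.47)(0.717) = 1.33699.
u = 1.187/1.33699 = 0.88782, so the speed is 0.888c.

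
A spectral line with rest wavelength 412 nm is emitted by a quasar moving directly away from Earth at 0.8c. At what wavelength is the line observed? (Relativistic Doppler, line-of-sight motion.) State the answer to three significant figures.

1240 nm

Relativistic Doppler for wavelength: λ_obs = λ_src · √((1+β)/(1−β)).
With β = 0.8: factor = √(1.8/0.2) = 3.
λ_obs = 412 × 3 = 1240 nm.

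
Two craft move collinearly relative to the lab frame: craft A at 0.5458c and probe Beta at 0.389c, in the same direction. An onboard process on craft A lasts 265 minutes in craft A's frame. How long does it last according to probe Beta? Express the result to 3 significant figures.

270 minutes

The velocity of craft A relative to probe Beta is (0.5458 − 0.389)c / (1 − 0.5458×0.389) = 0.19906c; relative speed 0.19906c.
γ for this relative speed: γ = 1/√(1 − 0.0396249) = 1.0204.
Craft A's interval is proper; time dilation gives Δt_B = γΔτ = 1.0204 × 265 minutes = 270 minutes.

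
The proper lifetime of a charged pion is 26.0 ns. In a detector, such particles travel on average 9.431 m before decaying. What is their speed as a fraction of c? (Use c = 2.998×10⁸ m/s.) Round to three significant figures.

Lab distance = (lab lifetime)·v = γτ·βc, so βγ = d/(cτ) = 9.431/(2.998×10⁸ × 2.600×10^-8) = 1.2099.
With βγ = 1.2099: γ² = 1 + (βγ)² = 2.46386, and β = (βγ)/γ = 1.2099/1.56967 = 0.771.

0.771c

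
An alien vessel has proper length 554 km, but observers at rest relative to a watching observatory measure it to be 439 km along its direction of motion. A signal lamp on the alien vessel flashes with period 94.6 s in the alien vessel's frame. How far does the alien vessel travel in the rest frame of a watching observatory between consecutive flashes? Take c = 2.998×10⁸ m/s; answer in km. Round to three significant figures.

Length contraction gives γ = L₀/L = 554/439 = 1.26196.
β = √(1 − 1/γ²) = 0.60998. Lab-frame period = γτ = 1.26196×94.6 s = 119.38 s. Distance = βc × γτ = 0.60998 × 2.998×10⁸ m/s × 119.38 s = 2.1831×10^10 m = 2.18×10^7 km.

2.18×10^7 km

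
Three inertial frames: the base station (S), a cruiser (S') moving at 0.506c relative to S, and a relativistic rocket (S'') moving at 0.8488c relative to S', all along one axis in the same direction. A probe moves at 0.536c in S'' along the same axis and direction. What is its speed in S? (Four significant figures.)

First combine the probe and relativistic rocket (S''→S'): u₁ = (0.536 + 0.8488)/(1 + 0.536×0.8488) = 1.3848/1.4549568 = 0.95178.
Then combine with the cruiser (S'→S): u = (0.95178 + 0.506)/(1 + 0.95178×0.506) = 1.45778/1.48160068 = 0.98392.

0.9839c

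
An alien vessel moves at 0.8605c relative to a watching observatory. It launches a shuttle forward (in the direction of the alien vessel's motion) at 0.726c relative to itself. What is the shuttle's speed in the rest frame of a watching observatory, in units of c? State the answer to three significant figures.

0.976c

In units of c, u = (u' + v)/(1 + u'v) with u' = 0.726 and v = 0.8605.
Numerator: 0.726 + 0.8605 = 1.5865. Denominator: 1 + (0.726)(0.8605) = 1.624723.
u = 1.5865/1.624723 = 0.97647, so the speed is 0.976c.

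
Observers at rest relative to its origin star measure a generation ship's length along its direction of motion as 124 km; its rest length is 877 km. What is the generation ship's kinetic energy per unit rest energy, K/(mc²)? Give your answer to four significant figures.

γ = L₀/L = 877/124 = 7.07258.
K/(mc²) = γ − 1 = 7.07258 − 1 = 6.073.

6.073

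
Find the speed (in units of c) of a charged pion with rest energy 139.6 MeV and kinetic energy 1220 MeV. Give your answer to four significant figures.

K = (γ−1)mc², so γ = 1 + 1220/139.6 = 9.7393.
Then v/c = √(1 − γ⁻²) = √(1 − 0.0105425) = √0.9894575 = 0.9947.

0.9947c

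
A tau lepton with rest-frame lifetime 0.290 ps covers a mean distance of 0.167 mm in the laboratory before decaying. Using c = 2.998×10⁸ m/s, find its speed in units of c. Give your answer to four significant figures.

Let x = d/(cτ) = 1.670×10^-4 m / (2.998×10⁸ m/s × 2.900×10^-13 s) = 1.9208. Since d = βγcτ, x = βγ = β/√(1−β²).
Solving: β² = x²/(1+x²) = 3.68947/4.68947 = 0.786756, so β = 0.8870.

0.8870c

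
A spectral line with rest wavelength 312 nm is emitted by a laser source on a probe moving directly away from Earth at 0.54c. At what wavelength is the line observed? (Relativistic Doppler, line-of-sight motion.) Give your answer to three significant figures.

571 nm

Relativistic Doppler for wavelength: λ_obs = λ_src · √((1+β)/(1−β)).
With β = 0.54: factor = √(1.54/0.46) = 1.8297.
λ_obs = 312 × 1.8297 = 571 nm.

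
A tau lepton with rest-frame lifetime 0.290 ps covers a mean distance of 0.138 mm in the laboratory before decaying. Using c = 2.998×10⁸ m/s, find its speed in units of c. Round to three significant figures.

0.846c

d = βγcτ ⇒ βγ = d/(cτ) = 1.380×10^-4 m / (8.6942×10^-5 m) = 1.5873.
β = (βγ)/√(1+(βγ)²) = 1.5873/√3.51952 = 0.846.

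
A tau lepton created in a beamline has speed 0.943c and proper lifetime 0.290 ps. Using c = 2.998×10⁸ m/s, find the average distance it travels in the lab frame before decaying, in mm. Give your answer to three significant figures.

0.246 mm

With β = 0.943, γ = 1/√(1 − 0.943²) = 1/√0.110751 = 3.0049.
Lab-frame lifetime: Δt = γτ = 3.0049 × 0.290 ps = 0.87142 ps.
Distance: d = vΔt = 0.943 × 2.998×10⁸ m/s × 8.7142×10^-13 s = 2.46×10^-4 m = 0.246 mm.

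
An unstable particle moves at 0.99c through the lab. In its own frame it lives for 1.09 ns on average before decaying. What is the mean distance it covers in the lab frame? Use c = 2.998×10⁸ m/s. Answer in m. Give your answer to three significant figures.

Lorentz factor: γ = (1 − 0.9801)^(−1/2) = 7.0888.
Lab-frame lifetime: Δt = γτ = 7.0888 × 1.09 ns = 7.7268 ns.
Distance: d = vΔt = 0.99 × 2.998×10⁸ m/s × 7.7268×10^-9 s = 2.29 m.

2.29 m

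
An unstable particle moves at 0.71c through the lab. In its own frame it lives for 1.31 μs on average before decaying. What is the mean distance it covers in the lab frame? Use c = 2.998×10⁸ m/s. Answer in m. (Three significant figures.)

396 m

γ = 1/√(1 − β²) = 1/√(1 − 0.5041) = 1/√0.4959 = 1/0.704202 = 1.42.
Lab-frame lifetime: Δt = γτ = 1.42 × 1.31 μs = 1.8602 μs.
Distance: d = vΔt = 0.71 × 2.998×10⁸ m/s × 1.8602×10^-6 s = 396 m.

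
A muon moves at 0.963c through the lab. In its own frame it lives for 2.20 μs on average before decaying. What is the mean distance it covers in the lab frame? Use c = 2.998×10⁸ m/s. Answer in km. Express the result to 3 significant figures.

2.36 km

With β = 0.963, γ = 1/√(1 − 0.963²) = 1/√0.072631 = 3.7106.
Lab-frame lifetime: Δt = γτ = 3.7106 × 2.20 μs = 8.1633 μs.
Distance: d = vΔt = 0.963 × 2.998×10⁸ m/s × 8.1633×10^-6 s = 2360 m = 2.36 km.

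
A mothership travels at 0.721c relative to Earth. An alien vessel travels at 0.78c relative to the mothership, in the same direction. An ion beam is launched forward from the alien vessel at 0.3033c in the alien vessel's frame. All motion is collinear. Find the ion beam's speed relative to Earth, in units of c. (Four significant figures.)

First combine the ion beam and alien vessel (S''→S'): u₁ = (0.3033 + 0.78)/(1 + 0.3033×0.78) = 1.0833/1.236574 = 0.87605.
Then combine with the mothership (S'→S): u = (0.87605 + 0.721)/(1 + 0.87605×0.721) = 1.59705/1.63163205 = 0.97881.

0.9788c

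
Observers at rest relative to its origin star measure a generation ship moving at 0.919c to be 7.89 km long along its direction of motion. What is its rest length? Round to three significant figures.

20.0 km

With β = 0.919, γ = 1/√(1 − 0.919²) = 1/√0.155439 = 2.5364.
Proper length: L₀ = γ·L = 2.5364 × 7.89 = 20.0 km.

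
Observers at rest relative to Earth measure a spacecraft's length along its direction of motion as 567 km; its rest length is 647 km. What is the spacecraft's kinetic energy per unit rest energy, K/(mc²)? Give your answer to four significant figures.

Length contraction gives γ = L₀/L = 647/567 = 1.14109.
K/(mc²) = γ − 1 = 1.14109 − 1 = 0.1411.

0.1411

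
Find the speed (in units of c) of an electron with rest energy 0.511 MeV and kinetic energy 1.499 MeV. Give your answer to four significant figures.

K = (γ−1)mc², so γ = 1 + 1.499/0.511 = 3.9335.
Then v/c = √(1 − γ⁻²) = √(1 − 0.0646311) = √0.9353689 = 0.9671.

0.9671c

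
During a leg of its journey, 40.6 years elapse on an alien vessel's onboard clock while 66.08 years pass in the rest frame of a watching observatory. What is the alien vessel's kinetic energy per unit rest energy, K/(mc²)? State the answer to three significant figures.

0.628

From Δt = γΔτ: γ = 66.08/40.6 = 1.62759.
K/(mc²) = γ − 1 = 1.62759 − 1 = 0.628.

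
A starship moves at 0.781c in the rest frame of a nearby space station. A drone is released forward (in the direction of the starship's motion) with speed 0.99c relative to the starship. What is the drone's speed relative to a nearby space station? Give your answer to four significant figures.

In units of c, u = (u' + v)/(1 + u'v) with u' = 0.99 and v = 0.781.
Numerator: 0.99 + 0.781 = 1.771. Denominator: 1 + (0.99)(0.781) = 1.77319.
u = 1.771/1.77319 = 0.99876, so the speed is 0.9988c.

0.9988c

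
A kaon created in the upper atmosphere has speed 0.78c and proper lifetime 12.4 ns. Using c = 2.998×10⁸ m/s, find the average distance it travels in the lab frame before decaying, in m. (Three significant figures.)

γ = 1/√(1 − β²) = 1/√(1 − 0.6084) = 1/√0.3916 = 1/0.62578 = 1.598.
Lab-frame lifetime: Δt = γτ = 1.598 × 12.4 ns = 19.815 ns.
Distance: d = vΔt = 0.78 × 2.998×10⁸ m/s × 1.9815×10^-8 s = 4.63 m.

4.63 m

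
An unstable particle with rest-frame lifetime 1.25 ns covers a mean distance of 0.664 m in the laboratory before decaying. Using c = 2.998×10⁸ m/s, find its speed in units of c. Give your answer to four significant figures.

Let x = d/(cτ) = 0.6640 m / (2.998×10⁸ m/s × 1.250×10^-9 s) = 1.7718. Since d = βγcτ, x = βγ = β/√(1−β²).
Solving: β² = x²/(1+x²) = 3.13928/4.13928 = 0.758412, so β = 0.8709.

0.8709c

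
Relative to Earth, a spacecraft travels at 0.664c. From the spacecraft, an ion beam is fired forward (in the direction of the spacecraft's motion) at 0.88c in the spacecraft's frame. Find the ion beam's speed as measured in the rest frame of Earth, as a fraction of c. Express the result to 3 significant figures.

0.975c

In units of c, u = (u' + v)/(1 + u'v) with u' = 0.88 and v = 0.664.
Numerator: 0.88 + 0.664 = 1.544. Denominator: 1 + (0.88)(0.664) = 1.58432.
u = 1.544/1.58432 = 0.97455, so the speed is 0.975c.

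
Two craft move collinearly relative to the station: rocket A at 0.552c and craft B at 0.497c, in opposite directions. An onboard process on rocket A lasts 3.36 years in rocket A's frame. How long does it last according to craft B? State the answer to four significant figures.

5.918 years

The velocity of rocket A relative to craft B is (0.552 + 0.497)c / (1 + 0.552×0.497) = 0.82317c; relative speed 0.82317c.
At |u| = 0.82317c, γ = (1 − 0.677609)^(−1/2) = 1.7612.
The clock on rocket A records proper time, so craft B measures Δt = γΔτ = 1.7612 × 3.36 = 5.918 years.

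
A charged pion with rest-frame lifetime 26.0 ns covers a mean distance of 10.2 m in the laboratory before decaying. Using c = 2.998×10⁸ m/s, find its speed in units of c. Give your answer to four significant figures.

0.7946c

d = βγcτ ⇒ βγ = d/(cτ) = 10.20 m / (7.7948 m) = 1.3086.
β = (βγ)/√(1+(βγ)²) = 1.3086/√2.71243 = 0.7946.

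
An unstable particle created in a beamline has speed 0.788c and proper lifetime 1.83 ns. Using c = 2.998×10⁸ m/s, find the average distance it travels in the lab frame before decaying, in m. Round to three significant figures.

γ = 1/√(1 − β²) = 1/√(1 − 0.620944) = 1/√0.379056 = 1/0.615675 = 1.6242.
Lab-frame lifetime: Δt = γτ = 1.6242 × 1.83 ns = 2.9723 ns.
Distance: d = vΔt = 0.788 × 2.998×10⁸ m/s × 2.9723×10^-9 s = 0.702 m.

0.702 m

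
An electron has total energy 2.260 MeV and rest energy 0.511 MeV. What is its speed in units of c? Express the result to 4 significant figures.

γ = E/(mc²) = 2.260/0.511 = 4.4227.
β = √(1 − 1/γ²) = √(1 − 0.051124) = √0.948876 = 0.9741.

0.9741c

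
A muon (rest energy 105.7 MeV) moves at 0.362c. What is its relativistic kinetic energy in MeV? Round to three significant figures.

7.69 MeV

γ = 1/√(1 − β²) = 1/√(1 − 0.131044) = 1/√0.868956 = 1/0.932178 = 1.072756.
Kinetic energy: K = (γ − 1)mc² = (1.072756 − 1) × 105.7 MeV = 0.072756 × 105.7 = 7.69 MeV.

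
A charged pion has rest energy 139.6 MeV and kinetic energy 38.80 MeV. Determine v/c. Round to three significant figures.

K = (γ−1)mc², so γ = 1 + 38.80/139.6 = 1.2779.
Then v/c = √(1 − γ⁻²) = √(1 − 0.612359) = √0.387641 = 0.623.

0.623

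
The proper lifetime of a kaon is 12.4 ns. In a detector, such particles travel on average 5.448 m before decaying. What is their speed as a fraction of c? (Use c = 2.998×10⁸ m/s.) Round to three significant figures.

Lab distance = (lab lifetime)·v = γτ·βc, so βγ = d/(cτ) = 5.448/(2.998×10⁸ × 1.240×10^-8) = 1.4655.
With βγ = 1.4655: γ² = 1 + (βγ)² = 3.14769, and β = (βγ)/γ = 1.4655/1.77417 = 0.826.

0.826c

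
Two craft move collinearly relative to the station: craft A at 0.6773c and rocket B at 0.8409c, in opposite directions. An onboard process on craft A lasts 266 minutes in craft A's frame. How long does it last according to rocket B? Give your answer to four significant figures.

1049 minutes

Transform craft A's velocity into rocket B's frame: (0.6773 + 0.8409)/(1 + 0.6773·0.8409) = 1.5182/1.56954157, so the relative speed is 0.96729c.
At |u| = 0.96729c, γ = (1 − 0.93565)^(−1/2) = 3.9421.
The clock on craft A records proper time, so rocket B measures Δt = γΔτ = 3.9421 × 266 = 1049 minutes.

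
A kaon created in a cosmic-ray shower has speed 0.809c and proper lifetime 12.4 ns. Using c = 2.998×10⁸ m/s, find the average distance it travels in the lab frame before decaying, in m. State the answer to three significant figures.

With β = 0.809, γ = 1/√(1 − 0.809²) = 1/√0.345519 = 1.7012.
Lab-frame lifetime: Δt = γτ = 1.7012 × 12.4 ns = 21.095 ns.
Distance: d = vΔt = 0.809 × 2.998×10⁸ m/s × 2.1095×10^-8 s = 5.12 m.

5.12 m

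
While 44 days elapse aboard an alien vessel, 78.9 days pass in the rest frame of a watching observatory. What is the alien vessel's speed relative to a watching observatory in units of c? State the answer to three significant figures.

0.830c

γ = Δt/Δτ = 78.9/44 = 1.7932.
β = √(1 − 1/γ²) = √(1 − 0.310987) = √0.689013 = 0.830.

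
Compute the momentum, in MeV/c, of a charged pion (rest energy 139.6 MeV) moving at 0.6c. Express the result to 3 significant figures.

105 MeV/c

γ = 1/√(1 − β²) = 1/√(1 − 0.36) = 1/√0.64 = 1/0.8 = 1.25.
Momentum: p = γβ·mc = 1.25 × 0.6 × 139.6 MeV/c = 105 MeV/c.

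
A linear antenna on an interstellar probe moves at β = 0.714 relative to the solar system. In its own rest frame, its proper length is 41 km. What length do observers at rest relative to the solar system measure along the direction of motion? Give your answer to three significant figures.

Lorentz factor: γ = (1 − 0.509796)^(−1/2) = 1.4283.
Along the direction of motion the measured length is L₀/γ = 41/1.4283 = 28.7 km.

28.7 km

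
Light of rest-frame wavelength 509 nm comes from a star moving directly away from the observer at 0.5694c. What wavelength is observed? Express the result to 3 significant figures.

Relativistic Doppler for wavelength: λ_obs = λ_src · √((1+β)/(1−β)).
With β = 0.5694: factor = √(1.5694/0.4306) = 1.9091.
λ_obs = 509 × 1.9091 = 972 nm.

972 nm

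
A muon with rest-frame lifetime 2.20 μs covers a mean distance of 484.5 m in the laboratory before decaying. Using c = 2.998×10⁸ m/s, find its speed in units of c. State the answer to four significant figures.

0.5920c

Let x = d/(cτ) = 484.5 m / (2.998×10⁸ m/s × 2.200×10^-6 s) = 0.73458. Since d = βγcτ, x = βγ = β/√(1−β²).
Solving: β² = x²/(1+x²) = 0.539608/1.539608 = 0.350484, so β = 0.5920.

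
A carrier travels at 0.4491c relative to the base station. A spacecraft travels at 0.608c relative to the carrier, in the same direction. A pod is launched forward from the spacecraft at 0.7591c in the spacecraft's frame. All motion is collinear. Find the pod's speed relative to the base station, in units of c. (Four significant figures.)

Compose velocities in two stages. Stage 1 (into S'): u₁ = (0.7591+0.608)/(1+0.7591×0.608) = 0.93539.
Stage 2 (into S): u = (0.93539+0.4491)/(1+0.93539×0.4491) = 0.97494, so the speed is 0.9749c.

0.9749c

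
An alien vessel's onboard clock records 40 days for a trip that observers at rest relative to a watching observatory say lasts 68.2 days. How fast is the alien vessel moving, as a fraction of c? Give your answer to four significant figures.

γ = Δt/Δτ = 68.2/40 = 1.705.
β = √(1 − 1/γ²) = √(1 − 0.343994) = √0.656006 = 0.8099.

0.8099c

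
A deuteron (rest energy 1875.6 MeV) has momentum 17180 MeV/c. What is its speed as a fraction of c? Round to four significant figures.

0.9941c

βγ = pc/(mc²) = 17180/1875.6 = 9.1597.
Since γ² = 1 + (βγ)² = 84.9001, γ = √84.9001 = 9.21413, and β = (βγ)/γ = 9.1597/9.21413 = 0.9941.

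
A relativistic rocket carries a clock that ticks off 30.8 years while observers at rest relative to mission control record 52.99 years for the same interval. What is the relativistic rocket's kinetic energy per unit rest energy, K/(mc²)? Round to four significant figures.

0.7205

The time-dilation ratio gives γ = 52.99/30.8 = 1.72045.
Since K = (γ−1)mc², K/(mc²) = 1.72045 − 1 = 0.7205.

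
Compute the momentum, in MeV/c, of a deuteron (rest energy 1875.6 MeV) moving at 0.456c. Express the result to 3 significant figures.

With β = 0.456, γ = 1/√(1 − 0.456²) = 1/√0.792064 = 1.1236.
Momentum: p = γβ·mc = 1.1236 × 0.456 × 1875.6 MeV/c = 961 MeV/c.

961 MeV/c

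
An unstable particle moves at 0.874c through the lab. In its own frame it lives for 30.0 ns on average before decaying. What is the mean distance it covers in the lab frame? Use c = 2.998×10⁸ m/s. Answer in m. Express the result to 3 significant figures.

With β = 0.874, γ = 1/√(1 − 0.874²) = 1/√0.236124 = 2.0579.
Lab-frame lifetime: Δt = γτ = 2.0579 × 30.0 ns = 61.737 ns.
Distance: d = vΔt = 0.874 × 2.998×10⁸ m/s × 6.1737×10^-8 s = 16.2 m.

16.2 m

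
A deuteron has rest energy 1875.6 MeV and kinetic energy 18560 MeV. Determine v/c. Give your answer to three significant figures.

γ = 1 + K/(mc²) = 1 + 18560/1875.6 = 10.896.
β = √(1 − 1/γ²) = √(1 − 0.00842298) = √0.99157702 = 0.996.

0.996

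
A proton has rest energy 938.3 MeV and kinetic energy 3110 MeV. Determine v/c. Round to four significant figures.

K = (γ−1)mc², so γ = 1 + 3110/938.3 = 4.3145.
Then v/c = √(1 − γ⁻²) = √(1 − 0.0537204) = √0.9462796 = 0.9728.

0.9728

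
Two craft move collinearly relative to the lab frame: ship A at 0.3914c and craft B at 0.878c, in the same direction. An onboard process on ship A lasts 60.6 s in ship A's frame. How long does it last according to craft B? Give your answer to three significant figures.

90.3 s

Speed of ship A in craft B's frame: u = (v_A − v_B)/(1 − v_A v_B/c²) = (0.3914 − 0.878)/(1 − 0.3914×0.878) = −0.4866/0.6563508 = −0.74137; |u| = 0.74137c.
γ for this relative speed: γ = 1/√(1 − 0.549629) = 1.4901.
The clock on ship A records proper time, so craft B measures Δt = γΔτ = 1.4901 × 60.6 = 90.3 s.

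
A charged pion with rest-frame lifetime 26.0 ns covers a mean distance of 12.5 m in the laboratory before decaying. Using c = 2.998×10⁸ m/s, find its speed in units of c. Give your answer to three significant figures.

Let x = d/(cτ) = 12.50 m / (2.998×10⁸ m/s × 2.600×10^-8 s) = 1.6036. Since d = βγcτ, x = βγ = β/√(1−β²).
Solving: β² = x²/(1+x²) = 2.57153/3.57153 = 0.720008, so β = 0.849.

0.849c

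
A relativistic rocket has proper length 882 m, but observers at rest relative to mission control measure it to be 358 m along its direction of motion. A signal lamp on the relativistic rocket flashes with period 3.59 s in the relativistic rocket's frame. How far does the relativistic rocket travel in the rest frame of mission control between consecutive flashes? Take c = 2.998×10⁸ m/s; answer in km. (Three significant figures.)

γ = L₀/L = 882/358 = 2.46369.
β = √(1 − 1/γ²) = 0.91392. Lab-frame period = γτ = 2.46369×3.59 s = 8.8446 s. Distance = βc × γτ = 0.91392 × 2.998×10⁸ m/s × 8.8446 s = 2.4234×10^9 m = 2.42×10^6 km.

2.42×10^6 km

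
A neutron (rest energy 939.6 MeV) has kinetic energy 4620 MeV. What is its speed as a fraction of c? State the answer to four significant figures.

K = (γ−1)mc², so γ = 1 + 4620/939.6 = 5.917.
Then v/c = √(1 − γ⁻²) = √(1 − 0.0285625) = √0.9714375 = 0.9856.

0.9856c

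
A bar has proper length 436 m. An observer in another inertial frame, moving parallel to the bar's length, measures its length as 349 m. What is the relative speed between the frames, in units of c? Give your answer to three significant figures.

0.599c

Length contraction gives γ = L₀/L = 436/349 = 1.2493.
β = √(1 − 1/γ²) = √0.359283 = 0.599.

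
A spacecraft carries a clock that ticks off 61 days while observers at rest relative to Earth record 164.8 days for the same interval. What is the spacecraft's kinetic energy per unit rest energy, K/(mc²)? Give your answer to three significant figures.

The time-dilation ratio gives γ = 164.8/61 = 2.70164.
Since K = (γ−1)mc², K/(mc²) = 2.70164 − 1 = 1.70.

1.70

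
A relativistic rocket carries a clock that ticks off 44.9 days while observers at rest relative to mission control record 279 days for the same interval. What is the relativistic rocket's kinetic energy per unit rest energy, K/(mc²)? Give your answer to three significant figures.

From Δt = γΔτ: γ = 279/44.9 = 6.21381.
Since K = (γ−1)mc², K/(mc²) = 6.21381 − 1 = 5.21.

5.21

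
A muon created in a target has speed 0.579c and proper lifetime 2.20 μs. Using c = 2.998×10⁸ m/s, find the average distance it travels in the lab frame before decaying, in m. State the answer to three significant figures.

γ = 1/√(1 − β²) = 1/√(1 − 0.335241) = 1/√0.664759 = 1/0.815328 = 1.2265.
Lab-frame lifetime: Δt = γτ = 1.2265 × 2.20 μs = 2.6983 μs.
Distance: d = vΔt = 0.579 × 2.998×10⁸ m/s × 2.6983×10^-6 s = 468 m.

468 m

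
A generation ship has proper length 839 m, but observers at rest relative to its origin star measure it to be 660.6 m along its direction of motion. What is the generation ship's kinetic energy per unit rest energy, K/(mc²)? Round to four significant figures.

γ = L₀/L = 839/660.6 = 1.27006.
Since K = (γ−1)mc², K/(mc²) = 1.27006 − 1 = 0.2701.

0.2701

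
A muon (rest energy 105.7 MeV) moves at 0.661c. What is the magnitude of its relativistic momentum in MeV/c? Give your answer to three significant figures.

93.1 MeV/c

γ = 1/√(1 − β²) = 1/√(1 − 0.436921) = 1/√0.563079 = 1/0.750386 = 1.3326.
Momentum: p = γβ·mc = 1.3326 × 0.661 × 105.7 MeV/c = 93.1 MeV/c.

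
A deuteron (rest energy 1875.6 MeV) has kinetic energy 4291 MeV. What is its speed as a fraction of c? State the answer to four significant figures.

0.9526c

K = (γ−1)mc², so γ = 1 + 4291/1875.6 = 3.2878.
Then v/c = √(1 − γ⁻²) = √(1 − 0.0925101) = √0.9074899 = 0.9526.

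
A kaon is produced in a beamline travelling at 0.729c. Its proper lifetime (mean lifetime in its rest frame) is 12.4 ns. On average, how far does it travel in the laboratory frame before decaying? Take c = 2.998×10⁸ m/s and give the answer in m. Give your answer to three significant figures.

γ = 1/√(1 − β²) = 1/√(1 − 0.531441) = 1/√0.468559 = 1/0.684514 = 1.4609.
Lab-frame lifetime: Δt = γτ = 1.4609 × 12.4 ns = 18.115 ns.
Distance: d = vΔt = 0.729 × 2.998×10⁸ m/s × 1.8115×10^-8 s = 3.96 m.

3.96 m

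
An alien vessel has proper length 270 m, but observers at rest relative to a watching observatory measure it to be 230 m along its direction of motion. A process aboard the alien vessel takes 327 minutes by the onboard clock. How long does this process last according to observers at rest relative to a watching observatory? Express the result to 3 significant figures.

Length contraction gives γ = L₀/L = 270/230 = 1.17391.
The same γ dilates the second interval: 1.17391 × 327 minutes = 384 minutes.

384 minutes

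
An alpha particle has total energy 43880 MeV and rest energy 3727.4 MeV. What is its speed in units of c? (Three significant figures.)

γ = E/(mc²) = 43880/3727.4 = 11.772.
β = √(1 − 1/γ²) = √(1 − 0.00721605) = √0.99278395 = 0.996.

0.996c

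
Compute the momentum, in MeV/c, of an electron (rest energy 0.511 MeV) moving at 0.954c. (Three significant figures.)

1.63 MeV/c

With β = 0.954, γ = 1/√(1 − 0.954²) = 1/√0.089884 = 3.3355.
Momentum: p = γβ·mc = 3.3355 × 0.954 × 0.511 MeV/c = 1.63 MeV/c.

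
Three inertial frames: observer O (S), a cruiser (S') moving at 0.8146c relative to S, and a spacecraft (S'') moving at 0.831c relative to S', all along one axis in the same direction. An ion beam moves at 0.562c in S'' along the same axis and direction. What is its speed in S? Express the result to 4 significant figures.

0.9947c

Apply u = (u'+v)/(1+u'v) twice. Ion beam in the cruiser frame: (0.562+0.831)/(1+0.562·0.831) = 1.393/1.467022 = 0.94954c.
That velocity, transformed to the rest frame of observer O: (0.94954+0.8146)/(1+0.94954·0.8146) = 1.76414/1.773495284 = 0.99472c.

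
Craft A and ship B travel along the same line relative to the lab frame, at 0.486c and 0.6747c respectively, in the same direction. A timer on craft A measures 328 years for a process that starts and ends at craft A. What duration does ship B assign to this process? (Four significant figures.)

341.7 years

Transform craft A's velocity into ship B's frame: (0.486 − 0.6747)/(1 − 0.486·0.6747) = −0.1887/0.6720958, so the relative speed is 0.28076c.
γ for this relative speed: γ = 1/√(1 − 0.0788262) = 1.0419.
The clock on craft A records proper time, so ship B measures Δt = γΔτ = 1.0419 × 328 = 341.7 years.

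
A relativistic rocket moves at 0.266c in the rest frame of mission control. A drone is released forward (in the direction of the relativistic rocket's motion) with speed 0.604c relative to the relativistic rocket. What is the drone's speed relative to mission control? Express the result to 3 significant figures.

0.750c

In units of c, u = (u' + v)/(1 + u'v) with u' = 0.604 and v = 0.266.
Numerator: 0.604 + 0.266 = 0.87. Denominator: 1 + (0.604)(0.266) = 1.160664.
u = 0.87/1.160664 = 0.74957, so the speed is 0.750c.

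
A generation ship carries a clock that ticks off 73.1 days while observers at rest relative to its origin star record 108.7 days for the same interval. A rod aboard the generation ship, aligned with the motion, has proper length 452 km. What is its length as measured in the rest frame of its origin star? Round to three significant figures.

304 km

γ = Δt/Δτ = 108.7/73.1 = 1.487.
The rod contracts by the same γ: 452 km / 1.487 = 304 km.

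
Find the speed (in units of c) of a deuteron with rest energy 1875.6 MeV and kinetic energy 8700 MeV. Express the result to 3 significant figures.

γ = 1 + K/(mc²) = 1 + 8700/1875.6 = 5.6385.
β = √(1 − 1/γ²) = √(1 − 0.0314538) = √0.9685462 = 0.984.

0.984c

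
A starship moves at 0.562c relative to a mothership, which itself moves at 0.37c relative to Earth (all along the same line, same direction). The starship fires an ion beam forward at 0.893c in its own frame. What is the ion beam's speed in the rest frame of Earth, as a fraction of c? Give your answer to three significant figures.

0.986c

Compose velocities in two stages. Stage 1 (into S'): u₁ = (0.893+0.562)/(1+0.893×0.562) = 0.96879.
Stage 2 (into S): u = (0.96879+0.37)/(1+0.96879×0.37) = 0.98553, so the speed is 0.986c.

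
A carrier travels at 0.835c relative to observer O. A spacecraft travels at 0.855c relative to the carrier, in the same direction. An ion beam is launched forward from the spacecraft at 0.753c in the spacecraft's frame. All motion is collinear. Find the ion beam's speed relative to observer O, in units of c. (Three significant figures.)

First combine the ion beam and spacecraft (S''→S'): u₁ = (0.753 + 0.855)/(1 + 0.753×0.855) = 1.608/1.643815 = 0.97821.
Then combine with the carrier (S'→S): u = (0.97821 + 0.835)/(1 + 0.97821×0.835) = 1.81321/1.81680535 = 0.99802.

0.998c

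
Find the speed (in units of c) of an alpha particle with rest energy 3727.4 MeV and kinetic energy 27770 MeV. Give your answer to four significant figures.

0.9930c

K = (γ−1)mc², so γ = 1 + 27770/3727.4 = 8.4502.
Then v/c = √(1 − γ⁻²) = √(1 − 0.0140044) = √0.9859956 = 0.9930.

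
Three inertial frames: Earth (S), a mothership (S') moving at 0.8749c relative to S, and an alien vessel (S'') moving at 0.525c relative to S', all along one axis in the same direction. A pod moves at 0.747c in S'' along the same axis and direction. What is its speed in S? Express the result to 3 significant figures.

Apply u = (u'+v)/(1+u'v) twice. Pod in the mothership frame: (0.747+0.525)/(1+0.747·0.525) = 1.272/1.392175 = 0.91368c.
That velocity, transformed to the rest frame of Earth: (0.91368+0.8749)/(1+0.91368·0.8749) = 1.78858/1.799378632 = 0.994c.

0.994c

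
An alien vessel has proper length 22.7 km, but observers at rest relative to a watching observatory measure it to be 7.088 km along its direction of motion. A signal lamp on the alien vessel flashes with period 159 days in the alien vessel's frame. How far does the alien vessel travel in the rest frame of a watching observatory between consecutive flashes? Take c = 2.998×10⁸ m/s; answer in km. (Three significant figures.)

1.25×10^13 km

Length contraction gives γ = L₀/L = 22.7/7.088 = 3.2026.
β = √(1 − 1/γ²) = 0.95. Lab-frame period = γτ = 3.2026×159 days = 509.21 days. Distance = βc × γτ = 0.95 × 2.998×10⁸ m/s × 43995744 s = 1.2530×10^16 m = 1.25×10^13 km.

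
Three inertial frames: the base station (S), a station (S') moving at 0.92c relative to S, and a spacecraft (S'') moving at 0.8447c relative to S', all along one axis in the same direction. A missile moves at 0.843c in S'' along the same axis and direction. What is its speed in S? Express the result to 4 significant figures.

0.9994c

Compose velocities in two stages. Stage 1 (into S'): u₁ = (0.843+0.8447)/(1+0.843×0.8447) = 0.98576.
Stage 2 (into S): u = (0.98576+0.92)/(1+0.98576×0.92) = 0.9994, so the speed is 0.9994c.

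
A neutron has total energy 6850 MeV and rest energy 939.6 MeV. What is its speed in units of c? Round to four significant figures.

0.9905c

Total energy E = γmc² gives γ = 6850/939.6 = 7.2903.
Hence β = √(1 − 1/γ²) = √(1 − 0.0188152) = √0.9811848 = 0.9905.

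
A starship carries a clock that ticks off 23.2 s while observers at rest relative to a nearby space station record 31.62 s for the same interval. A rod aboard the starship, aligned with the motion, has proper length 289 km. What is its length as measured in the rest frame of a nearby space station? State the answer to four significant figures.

212.0 km

γ = Δt/Δτ = 31.62/23.2 = 1.36293.
L = L₀/γ = 289/1.36293 = 212.0 km.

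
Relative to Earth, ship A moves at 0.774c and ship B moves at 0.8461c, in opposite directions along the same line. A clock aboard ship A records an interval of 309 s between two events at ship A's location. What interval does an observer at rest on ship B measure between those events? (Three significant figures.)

Speed of ship A in ship B's frame: u = (v_A + v_B)/(1 + v_A v_B/c²) = (0.774 + 0.8461)/(1 + 0.774×0.8461) = 1.6201/1.6548814 = 0.97898; |u| = 0.97898c.
γ for this relative speed: γ = 1/√(1 − 0.958402) = 4.903.
The clock on ship A records proper time, so ship B measures Δt = γΔτ = 4.903 × 309 = 1520 s.

1520 s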